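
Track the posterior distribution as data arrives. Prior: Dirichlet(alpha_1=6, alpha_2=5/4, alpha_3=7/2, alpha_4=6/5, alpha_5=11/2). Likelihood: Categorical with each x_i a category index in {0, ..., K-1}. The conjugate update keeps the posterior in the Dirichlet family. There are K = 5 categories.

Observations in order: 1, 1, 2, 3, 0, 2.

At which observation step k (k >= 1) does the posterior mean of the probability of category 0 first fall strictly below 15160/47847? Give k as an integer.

k = 2

obs 1: x=1 → posterior Dirichlet(6, 9/4, 7/2, 6/5, 11/2)
obs 2: x=1 → posterior Dirichlet(6, 13/4, 7/2, 6/5, 11/2)
obs 3: x=2 → posterior Dirichlet(6, 13/4, 9/2, 6/5, 11/2)
obs 4: x=3 → posterior Dirichlet(6, 13/4, 9/2, 11/5, 11/2)
obs 5: x=0 → posterior Dirichlet(7, 13/4, 9/2, 11/5, 11/2)
obs 6: x=2 → posterior Dirichlet(7, 13/4, 11/2, 11/5, 11/2)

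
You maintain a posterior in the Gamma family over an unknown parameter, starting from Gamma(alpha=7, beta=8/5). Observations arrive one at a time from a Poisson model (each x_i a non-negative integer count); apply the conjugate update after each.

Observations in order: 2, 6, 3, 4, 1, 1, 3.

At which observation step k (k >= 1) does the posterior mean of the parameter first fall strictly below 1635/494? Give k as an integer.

obs 1: x=2 → posterior Gamma(9, 13/5)
obs 2: x=6 → posterior Gamma(15, 18/5)
obs 3: x=3 → posterior Gamma(18, 23/5)
obs 4: x=4 → posterior Gamma(22, 28/5)
obs 5: x=1 → posterior Gamma(23, 33/5)
obs 6: x=1 → posterior Gamma(24, 38/5)
obs 7: x=3 → posterior Gamma(27, 43/5)

k = 6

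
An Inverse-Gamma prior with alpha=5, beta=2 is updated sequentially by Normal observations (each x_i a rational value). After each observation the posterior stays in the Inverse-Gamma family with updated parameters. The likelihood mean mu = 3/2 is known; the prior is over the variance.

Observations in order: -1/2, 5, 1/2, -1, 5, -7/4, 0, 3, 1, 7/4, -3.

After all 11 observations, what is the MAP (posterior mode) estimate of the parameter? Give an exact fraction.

obs 1: x=-1/2 → posterior Inverse-Gamma(11/2, 4)
obs 2: x=5 → posterior Inverse-Gamma(6, 81/8)
obs 3: x=1/2 → posterior Inverse-Gamma(13/2, 85/8)
obs 4: x=-1 → posterior Inverse-Gamma(7, 55/4)
obs 5: x=5 → posterior Inverse-Gamma(15/2, 159/8)
obs 6: x=-7/4 → posterior Inverse-Gamma(8, 805/32)
obs 7: x=0 → posterior Inverse-Gamma(17/2, 841/32)
obs 8: x=3 → posterior Inverse-Gamma(9, 877/32)
obs 9: x=1 → posterior Inverse-Gamma(19/2, 881/32)
obs 10: x=7/4 → posterior Inverse-Gamma(10, 441/16)
obs 11: x=-3 → posterior Inverse-Gamma(21/2, 603/16)

603/184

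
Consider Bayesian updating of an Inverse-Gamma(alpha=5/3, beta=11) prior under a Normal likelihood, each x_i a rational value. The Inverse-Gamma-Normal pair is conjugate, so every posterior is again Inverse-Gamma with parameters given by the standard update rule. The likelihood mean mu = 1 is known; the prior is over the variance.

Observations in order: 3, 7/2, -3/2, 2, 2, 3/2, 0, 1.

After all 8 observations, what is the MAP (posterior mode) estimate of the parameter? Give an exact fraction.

obs 1: x=3 → posterior Inverse-Gamma(13/6, 13)
obs 2: x=7/2 → posterior Inverse-Gamma(8/3, 129/8)
obs 3: x=-3/2 → posterior Inverse-Gamma(19/6, 77/4)
obs 4: x=2 → posterior Inverse-Gamma(11/3, 79/4)
obs 5: x=2 → posterior Inverse-Gamma(25/6, 81/4)
obs 6: x=3/2 → posterior Inverse-Gamma(14/3, 163/8)
obs 7: x=0 → posterior Inverse-Gamma(31/6, 167/8)
obs 8: x=1 → posterior Inverse-Gamma(17/3, 167/8)

501/160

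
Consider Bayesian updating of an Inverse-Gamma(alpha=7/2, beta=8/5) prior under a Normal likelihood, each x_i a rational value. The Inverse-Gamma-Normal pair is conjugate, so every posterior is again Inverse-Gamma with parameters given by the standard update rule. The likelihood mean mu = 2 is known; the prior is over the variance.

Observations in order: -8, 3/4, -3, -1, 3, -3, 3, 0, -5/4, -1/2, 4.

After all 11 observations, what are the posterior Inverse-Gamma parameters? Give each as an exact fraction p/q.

alpha=9, beta=7623/80

obs 1: x=-8 → posterior Inverse-Gamma(4, 258/5)
obs 2: x=3/4 → posterior Inverse-Gamma(9/2, 8381/160)
obs 3: x=-3 → posterior Inverse-Gamma(5, 10381/160)
obs 4: x=-1 → posterior Inverse-Gamma(11/2, 11101/160)
obs 5: x=3 → posterior Inverse-Gamma(6, 11181/160)
obs 6: x=-3 → posterior Inverse-Gamma(13/2, 13181/160)
obs 7: x=3 → posterior Inverse-Gamma(7, 13261/160)
obs 8: x=0 → posterior Inverse-Gamma(15/2, 13581/160)
obs 9: x=-5/4 → posterior Inverse-Gamma(8, 7213/80)
obs 10: x=-1/2 → posterior Inverse-Gamma(17/2, 7463/80)
obs 11: x=4 → posterior Inverse-Gamma(9, 7623/80)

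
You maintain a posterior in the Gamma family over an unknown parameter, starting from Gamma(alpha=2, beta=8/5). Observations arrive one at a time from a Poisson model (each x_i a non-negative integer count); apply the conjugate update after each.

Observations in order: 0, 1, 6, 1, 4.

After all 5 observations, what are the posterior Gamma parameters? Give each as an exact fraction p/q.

alpha=14, beta=33/5

obs 1: x=0 → posterior Gamma(2, 13/5)
obs 2: x=1 → posterior Gamma(3, 18/5)
obs 3: x=6 → posterior Gamma(9, 23/5)
obs 4: x=1 → posterior Gamma(10, 28/5)
obs 5: x=4 → posterior Gamma(14, 33/5)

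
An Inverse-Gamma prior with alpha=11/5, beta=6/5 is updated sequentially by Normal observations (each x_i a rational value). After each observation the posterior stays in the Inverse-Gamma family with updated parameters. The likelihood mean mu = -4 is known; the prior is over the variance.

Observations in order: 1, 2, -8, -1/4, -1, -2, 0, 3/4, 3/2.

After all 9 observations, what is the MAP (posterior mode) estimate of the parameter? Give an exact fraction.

7011/616

obs 1: x=1 → posterior Inverse-Gamma(27/10, 137/10)
obs 2: x=2 → posterior Inverse-Gamma(16/5, 317/10)
obs 3: x=-8 → posterior Inverse-Gamma(37/10, 397/10)
obs 4: x=-1/4 → posterior Inverse-Gamma(21/5, 7477/160)
obs 5: x=-1 → posterior Inverse-Gamma(47/10, 8197/160)
obs 6: x=-2 → posterior Inverse-Gamma(26/5, 8517/160)
obs 7: x=0 → posterior Inverse-Gamma(57/10, 9797/160)
obs 8: x=3/4 → posterior Inverse-Gamma(31/5, 5801/80)
obs 9: x=3/2 → posterior Inverse-Gamma(67/10, 7011/80)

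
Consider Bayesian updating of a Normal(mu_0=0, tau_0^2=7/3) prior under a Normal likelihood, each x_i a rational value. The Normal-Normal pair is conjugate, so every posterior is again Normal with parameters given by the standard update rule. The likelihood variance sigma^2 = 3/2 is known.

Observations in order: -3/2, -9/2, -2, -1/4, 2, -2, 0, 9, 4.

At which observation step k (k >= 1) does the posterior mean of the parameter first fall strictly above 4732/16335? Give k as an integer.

k = 9

obs 1: x=-3/2 → posterior Normal(-21/23, 21/23)
obs 2: x=-9/2 → posterior Normal(-84/37, 21/37)
obs 3: x=-2 → posterior Normal(-112/51, 7/17)
obs 4: x=-1/4 → posterior Normal(-231/130, 21/65)
obs 5: x=2 → posterior Normal(-175/158, 21/79)
obs 6: x=-2 → posterior Normal(-77/62, 7/31)
obs 7: x=0 → posterior Normal(-231/214, 21/107)
obs 8: x=9 → posterior Normal(21/242, 21/121)
obs 9: x=4 → posterior Normal(133/270, 7/45)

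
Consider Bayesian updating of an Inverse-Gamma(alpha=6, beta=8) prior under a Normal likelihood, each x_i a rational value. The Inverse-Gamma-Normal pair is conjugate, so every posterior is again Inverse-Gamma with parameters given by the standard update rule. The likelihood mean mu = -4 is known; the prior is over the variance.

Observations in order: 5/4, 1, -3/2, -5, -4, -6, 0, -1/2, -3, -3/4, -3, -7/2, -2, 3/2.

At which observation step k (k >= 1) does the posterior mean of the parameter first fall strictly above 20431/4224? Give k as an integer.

obs 1: x=5/4 → posterior Inverse-Gamma(13/2, 697/32)
obs 2: x=1 → posterior Inverse-Gamma(7, 1097/32)
obs 3: x=-3/2 → posterior Inverse-Gamma(15/2, 1197/32)
obs 4: x=-5 → posterior Inverse-Gamma(8, 1213/32)
obs 5: x=-4 → posterior Inverse-Gamma(17/2, 1213/32)
obs 6: x=-6 → posterior Inverse-Gamma(9, 1277/32)
obs 7: x=0 → posterior Inverse-Gamma(19/2, 1533/32)
obs 8: x=-1/2 → posterior Inverse-Gamma(10, 1729/32)
obs 9: x=-3 → posterior Inverse-Gamma(21/2, 1745/32)
obs 10: x=-3/4 → posterior Inverse-Gamma(11, 957/16)
obs 11: x=-3 → posterior Inverse-Gamma(23/2, 965/16)
obs 12: x=-7/2 → posterior Inverse-Gamma(12, 967/16)
obs 13: x=-2 → posterior Inverse-Gamma(25/2, 999/16)
obs 14: x=3/2 → posterior Inverse-Gamma(13, 1241/16)

k = 2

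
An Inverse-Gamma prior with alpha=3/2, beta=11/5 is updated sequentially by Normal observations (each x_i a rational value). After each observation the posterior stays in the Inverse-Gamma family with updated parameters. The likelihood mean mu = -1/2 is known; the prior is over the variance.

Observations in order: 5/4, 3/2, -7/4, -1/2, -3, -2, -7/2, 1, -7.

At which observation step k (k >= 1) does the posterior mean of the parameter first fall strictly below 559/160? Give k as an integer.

k = 3

obs 1: x=5/4 → posterior Inverse-Gamma(2, 597/160)
obs 2: x=3/2 → posterior Inverse-Gamma(5/2, 917/160)
obs 3: x=-7/4 → posterior Inverse-Gamma(3, 521/80)
obs 4: x=-1/2 → posterior Inverse-Gamma(7/2, 521/80)
obs 5: x=-3 → posterior Inverse-Gamma(4, 771/80)
obs 6: x=-2 → posterior Inverse-Gamma(9/2, 861/80)
obs 7: x=-7/2 → posterior Inverse-Gamma(5, 1221/80)
obs 8: x=1 → posterior Inverse-Gamma(11/2, 1311/80)
obs 9: x=-7 → posterior Inverse-Gamma(6, 3001/80)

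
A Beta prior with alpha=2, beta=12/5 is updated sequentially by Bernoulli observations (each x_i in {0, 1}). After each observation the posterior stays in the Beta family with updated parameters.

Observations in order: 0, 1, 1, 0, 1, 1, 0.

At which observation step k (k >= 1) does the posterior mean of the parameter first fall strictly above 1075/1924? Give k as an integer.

obs 1: x=0 → posterior Beta(2, 17/5)
obs 2: x=1 → posterior Beta(3, 17/5)
obs 3: x=1 → posterior Beta(4, 17/5)
obs 4: x=0 → posterior Beta(4, 22/5)
obs 5: x=1 → posterior Beta(5, 22/5)
obs 6: x=1 → posterior Beta(6, 22/5)
obs 7: x=0 → posterior Beta(6, 27/5)

k = 6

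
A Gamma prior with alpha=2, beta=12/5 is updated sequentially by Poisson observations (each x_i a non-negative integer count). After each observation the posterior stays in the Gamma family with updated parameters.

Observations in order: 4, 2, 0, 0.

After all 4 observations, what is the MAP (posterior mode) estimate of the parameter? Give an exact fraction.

obs 1: x=4 → posterior Gamma(6, 17/5)
obs 2: x=2 → posterior Gamma(8, 22/5)
obs 3: x=0 → posterior Gamma(8, 27/5)
obs 4: x=0 → posterior Gamma(8, 32/5)

35/32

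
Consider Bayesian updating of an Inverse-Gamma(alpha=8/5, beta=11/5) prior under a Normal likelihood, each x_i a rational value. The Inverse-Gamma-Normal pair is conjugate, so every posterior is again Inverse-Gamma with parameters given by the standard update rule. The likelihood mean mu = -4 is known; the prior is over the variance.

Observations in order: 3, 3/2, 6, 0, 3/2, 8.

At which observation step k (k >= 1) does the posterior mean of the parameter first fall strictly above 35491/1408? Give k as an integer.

obs 1: x=3 → posterior Inverse-Gamma(21/10, 267/10)
obs 2: x=3/2 → posterior Inverse-Gamma(13/5, 1673/40)
obs 3: x=6 → posterior Inverse-Gamma(31/10, 3673/40)
obs 4: x=0 → posterior Inverse-Gamma(18/5, 3993/40)
obs 5: x=3/2 → posterior Inverse-Gamma(41/10, 2299/20)
obs 6: x=8 → posterior Inverse-Gamma(23/5, 3739/20)

k = 2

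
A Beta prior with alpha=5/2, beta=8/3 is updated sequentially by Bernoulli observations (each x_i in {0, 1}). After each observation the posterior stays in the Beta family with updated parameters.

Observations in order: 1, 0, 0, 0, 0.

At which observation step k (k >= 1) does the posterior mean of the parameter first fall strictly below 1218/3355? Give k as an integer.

obs 1: x=1 → posterior Beta(7/2, 8/3)
obs 2: x=0 → posterior Beta(7/2, 11/3)
obs 3: x=0 → posterior Beta(7/2, 14/3)
obs 4: x=0 → posterior Beta(7/2, 17/3)
obs 5: x=0 → posterior Beta(7/2, 20/3)

k = 5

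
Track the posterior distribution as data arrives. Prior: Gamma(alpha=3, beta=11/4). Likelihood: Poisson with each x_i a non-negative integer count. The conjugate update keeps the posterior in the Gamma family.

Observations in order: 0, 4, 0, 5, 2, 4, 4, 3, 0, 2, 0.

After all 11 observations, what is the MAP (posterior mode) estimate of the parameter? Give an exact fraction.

104/55

obs 1: x=0 → posterior Gamma(3, 15/4)
obs 2: x=4 → posterior Gamma(7, 19/4)
obs 3: x=0 → posterior Gamma(7, 23/4)
obs 4: x=5 → posterior Gamma(12, 27/4)
obs 5: x=2 → posterior Gamma(14, 31/4)
obs 6: x=4 → posterior Gamma(18, 35/4)
obs 7: x=4 → posterior Gamma(22, 39/4)
obs 8: x=3 → posterior Gamma(25, 43/4)
obs 9: x=0 → posterior Gamma(25, 47/4)
obs 10: x=2 → posterior Gamma(27, 51/4)
obs 11: x=0 → posterior Gamma(27, 55/4)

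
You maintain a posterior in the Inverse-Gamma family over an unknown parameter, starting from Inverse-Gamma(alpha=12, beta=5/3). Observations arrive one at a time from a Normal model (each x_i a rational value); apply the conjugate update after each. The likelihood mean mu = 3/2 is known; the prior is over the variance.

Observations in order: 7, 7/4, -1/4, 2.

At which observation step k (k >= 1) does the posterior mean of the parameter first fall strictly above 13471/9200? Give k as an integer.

obs 1: x=7 → posterior Inverse-Gamma(25/2, 403/24)
obs 2: x=7/4 → posterior Inverse-Gamma(13, 1615/96)
obs 3: x=-1/4 → posterior Inverse-Gamma(27/2, 881/48)
obs 4: x=2 → posterior Inverse-Gamma(14, 887/48)

k = 3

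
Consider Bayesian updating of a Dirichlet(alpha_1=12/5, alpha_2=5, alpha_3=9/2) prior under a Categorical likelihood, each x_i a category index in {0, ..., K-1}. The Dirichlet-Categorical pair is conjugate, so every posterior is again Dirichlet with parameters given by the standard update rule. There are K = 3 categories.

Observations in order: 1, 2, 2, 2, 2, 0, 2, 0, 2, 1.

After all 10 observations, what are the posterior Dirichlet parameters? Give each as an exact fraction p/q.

alpha_1=22/5, alpha_2=7, alpha_3=21/2

obs 1: x=1 → posterior Dirichlet(12/5, 6, 9/2)
obs 2: x=2 → posterior Dirichlet(12/5, 6, 11/2)
obs 3: x=2 → posterior Dirichlet(12/5, 6, 13/2)
obs 4: x=2 → posterior Dirichlet(12/5, 6, 15/2)
obs 5: x=2 → posterior Dirichlet(12/5, 6, 17/2)
obs 6: x=0 → posterior Dirichlet(17/5, 6, 17/2)
obs 7: x=2 → posterior Dirichlet(17/5, 6, 19/2)
obs 8: x=0 → posterior Dirichlet(22/5, 6, 19/2)
obs 9: x=2 → posterior Dirichlet(22/5, 6, 21/2)
obs 10: x=1 → posterior Dirichlet(22/5, 7, 21/2)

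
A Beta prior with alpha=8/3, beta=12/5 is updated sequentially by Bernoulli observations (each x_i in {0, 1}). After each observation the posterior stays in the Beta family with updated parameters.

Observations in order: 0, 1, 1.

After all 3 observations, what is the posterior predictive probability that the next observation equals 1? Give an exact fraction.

obs 1: x=0 → posterior Beta(8/3, 17/5)
obs 2: x=1 → posterior Beta(11/3, 17/5)
obs 3: x=1 → posterior Beta(14/3, 17/5)

70/121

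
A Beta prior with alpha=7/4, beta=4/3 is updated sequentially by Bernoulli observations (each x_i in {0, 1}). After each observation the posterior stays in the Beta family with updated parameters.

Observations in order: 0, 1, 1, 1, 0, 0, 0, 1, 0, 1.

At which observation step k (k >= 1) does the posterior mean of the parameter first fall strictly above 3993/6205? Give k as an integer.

k = 4

obs 1: x=0 → posterior Beta(7/4, 7/3)
obs 2: x=1 → posterior Beta(11/4, 7/3)
obs 3: x=1 → posterior Beta(15/4, 7/3)
obs 4: x=1 → posterior Beta(19/4, 7/3)
obs 5: x=0 → posterior Beta(19/4, 10/3)
obs 6: x=0 → posterior Beta(19/4, 13/3)
obs 7: x=0 → posterior Beta(19/4, 16/3)
obs 8: x=1 → posterior Beta(23/4, 16/3)
obs 9: x=0 → posterior Beta(23/4, 19/3)
obs 10: x=1 → posterior Beta(27/4, 19/3)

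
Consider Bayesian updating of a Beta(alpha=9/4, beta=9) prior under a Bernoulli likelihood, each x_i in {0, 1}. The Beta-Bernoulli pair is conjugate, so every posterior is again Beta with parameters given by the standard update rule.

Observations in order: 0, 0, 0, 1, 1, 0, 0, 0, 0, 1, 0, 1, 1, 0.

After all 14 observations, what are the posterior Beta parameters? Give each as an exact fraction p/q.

alpha=29/4, beta=18

obs 1: x=0 → posterior Beta(9/4, 10)
obs 2: x=0 → posterior Beta(9/4, 11)
obs 3: x=0 → posterior Beta(9/4, 12)
obs 4: x=1 → posterior Beta(13/4, 12)
obs 5: x=1 → posterior Beta(17/4, 12)
obs 6: x=0 → posterior Beta(17/4, 13)
obs 7: x=0 → posterior Beta(17/4, 14)
obs 8: x=0 → posterior Beta(17/4, 15)
obs 9: x=0 → posterior Beta(17/4, 16)
obs 10: x=1 → posterior Beta(21/4, 16)
obs 11: x=0 → posterior Beta(21/4, 17)
obs 12: x=1 → posterior Beta(25/4, 17)
obs 13: x=1 → posterior Beta(29/4, 17)
obs 14: x=0 → posterior Beta(29/4, 18)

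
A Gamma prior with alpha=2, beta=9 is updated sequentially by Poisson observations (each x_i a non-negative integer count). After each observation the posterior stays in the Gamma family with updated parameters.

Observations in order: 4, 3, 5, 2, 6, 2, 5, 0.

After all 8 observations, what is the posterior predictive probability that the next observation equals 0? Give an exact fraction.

481968572106750915091411825223071697/2528731089327963353099650821015994368

obs 1: x=4 → posterior Gamma(6, 10)
obs 2: x=3 → posterior Gamma(9, 11)
obs 3: x=5 → posterior Gamma(14, 12)
obs 4: x=2 → posterior Gamma(16, 13)
obs 5: x=6 → posterior Gamma(22, 14)
obs 6: x=2 → posterior Gamma(24, 15)
obs 7: x=5 → posterior Gamma(29, 16)
obs 8: x=0 → posterior Gamma(29, 17)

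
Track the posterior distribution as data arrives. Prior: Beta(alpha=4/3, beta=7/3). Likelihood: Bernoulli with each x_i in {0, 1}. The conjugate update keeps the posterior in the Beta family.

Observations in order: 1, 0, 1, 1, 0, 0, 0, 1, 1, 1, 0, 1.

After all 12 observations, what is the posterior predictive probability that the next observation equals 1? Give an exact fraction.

obs 1: x=1 → posterior Beta(7/3, 7/3)
obs 2: x=0 → posterior Beta(7/3, 10/3)
obs 3: x=1 → posterior Beta(10/3, 10/3)
obs 4: x=1 → posterior Beta(13/3, 10/3)
obs 5: x=0 → posterior Beta(13/3, 13/3)
obs 6: x=0 → posterior Beta(13/3, 16/3)
obs 7: x=0 → posterior Beta(13/3, 19/3)
obs 8: x=1 → posterior Beta(16/3, 19/3)
obs 9: x=1 → posterior Beta(19/3, 19/3)
obs 10: x=1 → posterior Beta(22/3, 19/3)
obs 11: x=0 → posterior Beta(22/3, 22/3)
obs 12: x=1 → posterior Beta(25/3, 22/3)

25/47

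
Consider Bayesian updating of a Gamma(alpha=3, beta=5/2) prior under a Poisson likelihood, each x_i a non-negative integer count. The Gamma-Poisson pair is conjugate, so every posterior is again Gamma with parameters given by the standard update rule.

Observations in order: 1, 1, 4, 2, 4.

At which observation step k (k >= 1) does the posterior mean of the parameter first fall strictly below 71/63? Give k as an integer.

k = 2

obs 1: x=1 → posterior Gamma(4, 7/2)
obs 2: x=1 → posterior Gamma(5, 9/2)
obs 3: x=4 → posterior Gamma(9, 11/2)
obs 4: x=2 → posterior Gamma(11, 13/2)
obs 5: x=4 → posterior Gamma(15, 15/2)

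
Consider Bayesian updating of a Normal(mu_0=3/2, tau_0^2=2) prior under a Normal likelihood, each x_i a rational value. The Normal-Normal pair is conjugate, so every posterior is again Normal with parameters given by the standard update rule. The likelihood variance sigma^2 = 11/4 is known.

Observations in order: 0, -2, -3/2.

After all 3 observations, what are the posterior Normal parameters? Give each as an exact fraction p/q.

obs 1: x=0 → posterior Normal(33/38, 22/19)
obs 2: x=-2 → posterior Normal(1/54, 22/27)
obs 3: x=-3/2 → posterior Normal(-23/70, 22/35)

mu_0=-23/70, tau_0^2=22/35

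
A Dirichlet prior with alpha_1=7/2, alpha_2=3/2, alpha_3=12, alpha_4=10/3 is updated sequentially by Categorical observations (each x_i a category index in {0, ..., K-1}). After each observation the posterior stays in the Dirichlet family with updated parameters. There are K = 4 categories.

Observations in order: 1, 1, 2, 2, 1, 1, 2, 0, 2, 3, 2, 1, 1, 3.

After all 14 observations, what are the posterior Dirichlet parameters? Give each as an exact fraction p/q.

alpha_1=9/2, alpha_2=15/2, alpha_3=17, alpha_4=16/3

obs 1: x=1 → posterior Dirichlet(7/2, 5/2, 12, 10/3)
obs 2: x=1 → posterior Dirichlet(7/2, 7/2, 12, 10/3)
obs 3: x=2 → posterior Dirichlet(7/2, 7/2, 13, 10/3)
obs 4: x=2 → posterior Dirichlet(7/2, 7/2, 14, 10/3)
obs 5: x=1 → posterior Dirichlet(7/2, 9/2, 14, 10/3)
obs 6: x=1 → posterior Dirichlet(7/2, 11/2, 14, 10/3)
obs 7: x=2 → posterior Dirichlet(7/2, 11/2, 15, 10/3)
obs 8: x=0 → posterior Dirichlet(9/2, 11/2, 15, 10/3)
obs 9: x=2 → posterior Dirichlet(9/2, 11/2, 16, 10/3)
obs 10: x=3 → posterior Dirichlet(9/2, 11/2, 16, 13/3)
obs 11: x=2 → posterior Dirichlet(9/2, 11/2, 17, 13/3)
obs 12: x=1 → posterior Dirichlet(9/2, 13/2, 17, 13/3)
obs 13: x=1 → posterior Dirichlet(9/2, 15/2, 17, 13/3)
obs 14: x=3 → posterior Dirichlet(9/2, 15/2, 17, 16/3)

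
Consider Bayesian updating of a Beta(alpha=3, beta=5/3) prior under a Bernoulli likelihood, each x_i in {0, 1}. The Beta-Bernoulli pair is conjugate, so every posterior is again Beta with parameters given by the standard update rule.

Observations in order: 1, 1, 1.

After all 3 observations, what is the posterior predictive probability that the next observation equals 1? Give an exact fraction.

18/23

obs 1: x=1 → posterior Beta(4, 5/3)
obs 2: x=1 → posterior Beta(5, 5/3)
obs 3: x=1 → posterior Beta(6, 5/3)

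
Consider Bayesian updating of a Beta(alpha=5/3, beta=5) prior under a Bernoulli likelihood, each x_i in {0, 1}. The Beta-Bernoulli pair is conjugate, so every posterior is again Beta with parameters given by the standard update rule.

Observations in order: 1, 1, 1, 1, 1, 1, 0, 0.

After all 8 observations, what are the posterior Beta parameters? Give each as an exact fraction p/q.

obs 1: x=1 → posterior Beta(8/3, 5)
obs 2: x=1 → posterior Beta(11/3, 5)
obs 3: x=1 → posterior Beta(14/3, 5)
obs 4: x=1 → posterior Beta(17/3, 5)
obs 5: x=1 → posterior Beta(20/3, 5)
obs 6: x=1 → posterior Beta(23/3, 5)
obs 7: x=0 → posterior Beta(23/3, 6)
obs 8: x=0 → posterior Beta(23/3, 7)

alpha=23/3, beta=7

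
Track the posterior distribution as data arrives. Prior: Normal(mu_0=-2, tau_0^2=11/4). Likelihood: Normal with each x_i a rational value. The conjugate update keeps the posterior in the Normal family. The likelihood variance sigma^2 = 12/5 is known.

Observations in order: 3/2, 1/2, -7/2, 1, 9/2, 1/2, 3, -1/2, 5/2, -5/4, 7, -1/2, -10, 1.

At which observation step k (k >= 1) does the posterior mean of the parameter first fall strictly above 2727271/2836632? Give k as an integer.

k = 11

obs 1: x=3/2 → posterior Normal(-27/206, 132/103)
obs 2: x=1/2 → posterior Normal(7/79, 66/79)
obs 3: x=-7/2 → posterior Normal(-119/142, 44/71)
obs 4: x=1 → posterior Normal(-247/536, 33/67)
obs 5: x=9/2 → posterior Normal(124/323, 132/323)
obs 6: x=1/2 → posterior Normal(101/252, 22/63)
obs 7: x=3 → posterior Normal(633/866, 132/433)
obs 8: x=-1/2 → posterior Normal(289/488, 33/122)
obs 9: x=5/2 → posterior Normal(853/1086, 44/181)
obs 10: x=-5/4 → posterior Normal(1431/2392, 66/299)
obs 11: x=7 → posterior Normal(2971/2612, 132/653)
obs 12: x=-1/2 → posterior Normal(2861/2832, 11/59)
obs 13: x=-10 → posterior Normal(661/3052, 132/763)
obs 14: x=1 → posterior Normal(881/3272, 66/409)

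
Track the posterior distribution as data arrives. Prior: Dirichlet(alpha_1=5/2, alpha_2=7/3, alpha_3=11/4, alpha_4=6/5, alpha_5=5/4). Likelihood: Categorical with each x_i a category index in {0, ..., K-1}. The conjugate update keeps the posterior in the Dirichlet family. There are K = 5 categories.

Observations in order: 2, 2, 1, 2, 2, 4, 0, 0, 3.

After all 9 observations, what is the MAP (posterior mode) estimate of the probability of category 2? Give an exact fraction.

345/842

obs 1: x=2 → posterior Dirichlet(5/2, 7/3, 15/4, 6/5, 5/4)
obs 2: x=2 → posterior Dirichlet(5/2, 7/3, 19/4, 6/5, 5/4)
obs 3: x=1 → posterior Dirichlet(5/2, 10/3, 19/4, 6/5, 5/4)
obs 4: x=2 → posterior Dirichlet(5/2, 10/3, 23/4, 6/5, 5/4)
obs 5: x=2 → posterior Dirichlet(5/2, 10/3, 27/4, 6/5, 5/4)
obs 6: x=4 → posterior Dirichlet(5/2, 10/3, 27/4, 6/5, 9/4)
obs 7: x=0 → posterior Dirichlet(7/2, 10/3, 27/4, 6/5, 9/4)
obs 8: x=0 → posterior Dirichlet(9/2, 10/3, 27/4, 6/5, 9/4)
obs 9: x=3 → posterior Dirichlet(9/2, 10/3, 27/4, 11/5, 9/4)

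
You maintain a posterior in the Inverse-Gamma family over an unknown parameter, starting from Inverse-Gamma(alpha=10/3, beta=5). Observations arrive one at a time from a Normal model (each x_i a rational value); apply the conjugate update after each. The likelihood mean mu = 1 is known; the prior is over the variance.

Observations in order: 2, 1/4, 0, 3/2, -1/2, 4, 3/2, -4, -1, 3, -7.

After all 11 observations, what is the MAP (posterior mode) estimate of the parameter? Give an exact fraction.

obs 1: x=2 → posterior Inverse-Gamma(23/6, 11/2)
obs 2: x=1/4 → posterior Inverse-Gamma(13/3, 185/32)
obs 3: x=0 → posterior Inverse-Gamma(29/6, 201/32)
obs 4: x=3/2 → posterior Inverse-Gamma(16/3, 205/32)
obs 5: x=-1/2 → posterior Inverse-Gamma(35/6, 241/32)
obs 6: x=4 → posterior Inverse-Gamma(19/3, 385/32)
obs 7: x=3/2 → posterior Inverse-Gamma(41/6, 389/32)
obs 8: x=-4 → posterior Inverse-Gamma(22/3, 789/32)
obs 9: x=-1 → posterior Inverse-Gamma(47/6, 853/32)
obs 10: x=3 → posterior Inverse-Gamma(25/3, 917/32)
obs 11: x=-7 → posterior Inverse-Gamma(53/6, 1941/32)

5823/944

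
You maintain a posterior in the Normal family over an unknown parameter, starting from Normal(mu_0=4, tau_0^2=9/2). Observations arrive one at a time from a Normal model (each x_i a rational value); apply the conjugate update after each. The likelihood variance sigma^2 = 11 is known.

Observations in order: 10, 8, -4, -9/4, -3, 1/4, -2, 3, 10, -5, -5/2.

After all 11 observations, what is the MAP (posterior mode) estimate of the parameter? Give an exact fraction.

obs 1: x=10 → posterior Normal(178/31, 99/31)
obs 2: x=8 → posterior Normal(25/4, 99/40)
obs 3: x=-4 → posterior Normal(214/49, 99/49)
obs 4: x=-9/4 → posterior Normal(775/232, 99/58)
obs 5: x=-3 → posterior Normal(667/268, 99/67)
obs 6: x=1/4 → posterior Normal(169/76, 99/76)
obs 7: x=-2 → posterior Normal(151/85, 99/85)
obs 8: x=3 → posterior Normal(89/47, 99/94)
obs 9: x=10 → posterior Normal(268/103, 99/103)
obs 10: x=-5 → posterior Normal(223/112, 99/112)
obs 11: x=-5/2 → posterior Normal(401/242, 9/11)

401/242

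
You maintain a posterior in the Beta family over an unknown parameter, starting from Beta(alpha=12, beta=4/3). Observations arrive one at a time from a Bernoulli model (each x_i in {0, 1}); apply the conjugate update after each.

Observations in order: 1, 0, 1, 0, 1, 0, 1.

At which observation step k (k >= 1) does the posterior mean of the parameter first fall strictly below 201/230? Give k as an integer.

k = 2

obs 1: x=1 → posterior Beta(13, 4/3)
obs 2: x=0 → posterior Beta(13, 7/3)
obs 3: x=1 → posterior Beta(14, 7/3)
obs 4: x=0 → posterior Beta(14, 10/3)
obs 5: x=1 → posterior Beta(15, 10/3)
obs 6: x=0 → posterior Beta(15, 13/3)
obs 7: x=1 → posterior Beta(16, 13/3)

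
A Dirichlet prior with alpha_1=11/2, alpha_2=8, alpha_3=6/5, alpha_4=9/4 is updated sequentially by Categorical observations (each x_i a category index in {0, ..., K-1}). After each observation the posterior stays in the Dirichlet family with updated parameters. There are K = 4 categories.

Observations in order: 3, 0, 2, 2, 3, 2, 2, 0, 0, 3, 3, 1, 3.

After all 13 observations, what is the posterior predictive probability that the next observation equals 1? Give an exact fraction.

180/599

obs 1: x=3 → posterior Dirichlet(11/2, 8, 6/5, 13/4)
obs 2: x=0 → posterior Dirichlet(13/2, 8, 6/5, 13/4)
obs 3: x=2 → posterior Dirichlet(13/2, 8, 11/5, 13/4)
obs 4: x=2 → posterior Dirichlet(13/2, 8, 16/5, 13/4)
obs 5: x=3 → posterior Dirichlet(13/2, 8, 16/5, 17/4)
obs 6: x=2 → posterior Dirichlet(13/2, 8, 21/5, 17/4)
obs 7: x=2 → posterior Dirichlet(13/2, 8, 26/5, 17/4)
obs 8: x=0 → posterior Dirichlet(15/2, 8, 26/5, 17/4)
obs 9: x=0 → posterior Dirichlet(17/2, 8, 26/5, 17/4)
obs 10: x=3 → posterior Dirichlet(17/2, 8, 26/5, 21/4)
obs 11: x=3 → posterior Dirichlet(17/2, 8, 26/5, 25/4)
obs 12: x=1 → posterior Dirichlet(17/2, 9, 26/5, 25/4)
obs 13: x=3 → posterior Dirichlet(17/2, 9, 26/5, 29/4)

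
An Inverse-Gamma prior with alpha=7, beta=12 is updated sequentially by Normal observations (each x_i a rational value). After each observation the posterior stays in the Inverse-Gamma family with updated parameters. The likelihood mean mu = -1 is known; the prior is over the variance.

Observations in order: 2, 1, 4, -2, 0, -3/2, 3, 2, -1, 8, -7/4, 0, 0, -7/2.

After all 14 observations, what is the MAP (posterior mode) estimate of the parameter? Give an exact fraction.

obs 1: x=2 → posterior Inverse-Gamma(15/2, 33/2)
obs 2: x=1 → posterior Inverse-Gamma(8, 37/2)
obs 3: x=4 → posterior Inverse-Gamma(17/2, 31)
obs 4: x=-2 → posterior Inverse-Gamma(9, 63/2)
obs 5: x=0 → posterior Inverse-Gamma(19/2, 32)
obs 6: x=-3/2 → posterior Inverse-Gamma(10, 257/8)
obs 7: x=3 → posterior Inverse-Gamma(21/2, 321/8)
obs 8: x=2 → posterior Inverse-Gamma(11, 357/8)
obs 9: x=-1 → posterior Inverse-Gamma(23/2, 357/8)
obs 10: x=8 → posterior Inverse-Gamma(12, 681/8)
obs 11: x=-7/4 → posterior Inverse-Gamma(25/2, 2733/32)
obs 12: x=0 → posterior Inverse-Gamma(13, 2749/32)
obs 13: x=0 → posterior Inverse-Gamma(27/2, 2765/32)
obs 14: x=-7/2 → posterior Inverse-Gamma(14, 2865/32)

191/32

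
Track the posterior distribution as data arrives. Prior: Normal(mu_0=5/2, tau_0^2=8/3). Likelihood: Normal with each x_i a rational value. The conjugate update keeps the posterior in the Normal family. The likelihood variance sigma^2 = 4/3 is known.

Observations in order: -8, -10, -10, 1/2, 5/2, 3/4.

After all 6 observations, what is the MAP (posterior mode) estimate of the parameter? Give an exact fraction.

obs 1: x=-8 → posterior Normal(-9/2, 8/9)
obs 2: x=-10 → posterior Normal(-67/10, 8/15)
obs 3: x=-10 → posterior Normal(-107/14, 8/21)
obs 4: x=1/2 → posterior Normal(-35/6, 8/27)
obs 5: x=5/2 → posterior Normal(-95/22, 8/33)
obs 6: x=3/4 → posterior Normal(-46/13, 8/39)

-46/13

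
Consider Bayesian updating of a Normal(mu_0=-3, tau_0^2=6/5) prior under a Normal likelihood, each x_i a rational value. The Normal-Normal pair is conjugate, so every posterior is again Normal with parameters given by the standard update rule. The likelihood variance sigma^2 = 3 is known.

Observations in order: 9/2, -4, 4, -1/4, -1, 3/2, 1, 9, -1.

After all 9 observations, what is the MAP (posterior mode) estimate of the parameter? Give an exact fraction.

obs 1: x=9/2 → posterior Normal(-6/7, 6/7)
obs 2: x=-4 → posterior Normal(-14/9, 2/3)
obs 3: x=4 → posterior Normal(-6/11, 6/11)
obs 4: x=-1/4 → posterior Normal(-1/2, 6/13)
obs 5: x=-1 → posterior Normal(-17/30, 2/5)
obs 6: x=3/2 → posterior Normal(-11/34, 6/17)
obs 7: x=1 → posterior Normal(-7/38, 6/19)
obs 8: x=9 → posterior Normal(29/42, 2/7)
obs 9: x=-1 → posterior Normal(25/46, 6/23)

25/46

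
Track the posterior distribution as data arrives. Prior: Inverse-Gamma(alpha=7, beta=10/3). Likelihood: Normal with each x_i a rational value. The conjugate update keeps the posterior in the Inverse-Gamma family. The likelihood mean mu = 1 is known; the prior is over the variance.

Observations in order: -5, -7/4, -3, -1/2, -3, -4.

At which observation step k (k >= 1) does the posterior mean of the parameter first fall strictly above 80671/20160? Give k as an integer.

obs 1: x=-5 → posterior Inverse-Gamma(15/2, 64/3)
obs 2: x=-7/4 → posterior Inverse-Gamma(8, 2411/96)
obs 3: x=-3 → posterior Inverse-Gamma(17/2, 3179/96)
obs 4: x=-1/2 → posterior Inverse-Gamma(9, 3287/96)
obs 5: x=-3 → posterior Inverse-Gamma(19/2, 4055/96)
obs 6: x=-4 → posterior Inverse-Gamma(10, 5255/96)

k = 3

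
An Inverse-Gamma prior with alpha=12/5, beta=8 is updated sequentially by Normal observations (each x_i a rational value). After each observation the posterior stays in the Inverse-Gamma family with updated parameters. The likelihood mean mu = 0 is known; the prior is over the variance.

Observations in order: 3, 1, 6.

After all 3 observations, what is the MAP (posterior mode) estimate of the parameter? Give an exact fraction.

obs 1: x=3 → posterior Inverse-Gamma(29/10, 25/2)
obs 2: x=1 → posterior Inverse-Gamma(17/5, 13)
obs 3: x=6 → posterior Inverse-Gamma(39/10, 31)

310/49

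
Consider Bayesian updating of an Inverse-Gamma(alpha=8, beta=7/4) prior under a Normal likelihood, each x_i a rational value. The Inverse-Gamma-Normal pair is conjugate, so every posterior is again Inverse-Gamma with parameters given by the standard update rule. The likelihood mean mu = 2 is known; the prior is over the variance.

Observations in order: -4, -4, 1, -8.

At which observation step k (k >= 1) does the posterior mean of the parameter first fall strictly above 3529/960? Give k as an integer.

k = 2

obs 1: x=-4 → posterior Inverse-Gamma(17/2, 79/4)
obs 2: x=-4 → posterior Inverse-Gamma(9, 151/4)
obs 3: x=1 → posterior Inverse-Gamma(19/2, 153/4)
obs 4: x=-8 → posterior Inverse-Gamma(10, 353/4)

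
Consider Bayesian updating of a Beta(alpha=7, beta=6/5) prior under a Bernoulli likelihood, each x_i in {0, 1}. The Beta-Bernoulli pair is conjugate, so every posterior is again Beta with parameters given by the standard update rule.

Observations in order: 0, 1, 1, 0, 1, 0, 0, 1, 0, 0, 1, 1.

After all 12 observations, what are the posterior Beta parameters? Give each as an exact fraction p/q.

obs 1: x=0 → posterior Beta(7, 11/5)
obs 2: x=1 → posterior Beta(8, 11/5)
obs 3: x=1 → posterior Beta(9, 11/5)
obs 4: x=0 → posterior Beta(9, 16/5)
obs 5: x=1 → posterior Beta(10, 16/5)
obs 6: x=0 → posterior Beta(10, 21/5)
obs 7: x=0 → posterior Beta(10, 26/5)
obs 8: x=1 → posterior Beta(11, 26/5)
obs 9: x=0 → posterior Beta(11, 31/5)
obs 10: x=0 → posterior Beta(11, 36/5)
obs 11: x=1 → posterior Beta(12, 36/5)
obs 12: x=1 → posterior Beta(13, 36/5)

alpha=13, beta=36/5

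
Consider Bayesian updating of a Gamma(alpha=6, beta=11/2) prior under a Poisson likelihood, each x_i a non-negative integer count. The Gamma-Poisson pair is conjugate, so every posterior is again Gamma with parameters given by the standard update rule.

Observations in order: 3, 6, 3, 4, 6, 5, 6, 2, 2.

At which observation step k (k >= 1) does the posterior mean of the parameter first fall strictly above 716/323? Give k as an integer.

k = 4

obs 1: x=3 → posterior Gamma(9, 13/2)
obs 2: x=6 → posterior Gamma(15, 15/2)
obs 3: x=3 → posterior Gamma(18, 17/2)
obs 4: x=4 → posterior Gamma(22, 19/2)
obs 5: x=6 → posterior Gamma(28, 21/2)
obs 6: x=5 → posterior Gamma(33, 23/2)
obs 7: x=6 → posterior Gamma(39, 25/2)
obs 8: x=2 → posterior Gamma(41, 27/2)
obs 9: x=2 → posterior Gamma(43, 29/2)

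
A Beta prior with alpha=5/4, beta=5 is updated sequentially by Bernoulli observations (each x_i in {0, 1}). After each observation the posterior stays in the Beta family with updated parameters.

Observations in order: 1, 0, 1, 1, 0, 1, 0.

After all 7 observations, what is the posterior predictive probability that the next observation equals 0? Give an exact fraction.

32/53

obs 1: x=1 → posterior Beta(9/4, 5)
obs 2: x=0 → posterior Beta(9/4, 6)
obs 3: x=1 → posterior Beta(13/4, 6)
obs 4: x=1 → posterior Beta(17/4, 6)
obs 5: x=0 → posterior Beta(17/4, 7)
obs 6: x=1 → posterior Beta(21/4, 7)
obs 7: x=0 → posterior Beta(21/4, 8)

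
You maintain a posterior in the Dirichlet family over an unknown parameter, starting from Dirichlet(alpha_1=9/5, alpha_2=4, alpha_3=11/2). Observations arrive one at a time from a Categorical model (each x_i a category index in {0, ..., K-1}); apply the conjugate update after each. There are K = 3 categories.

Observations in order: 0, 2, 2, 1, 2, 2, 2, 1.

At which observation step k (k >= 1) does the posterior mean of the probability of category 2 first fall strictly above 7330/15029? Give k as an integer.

k = 2

obs 1: x=0 → posterior Dirichlet(14/5, 4, 11/2)
obs 2: x=2 → posterior Dirichlet(14/5, 4, 13/2)
obs 3: x=2 → posterior Dirichlet(14/5, 4, 15/2)
obs 4: x=1 → posterior Dirichlet(14/5, 5, 15/2)
obs 5: x=2 → posterior Dirichlet(14/5, 5, 17/2)
obs 6: x=2 → posterior Dirichlet(14/5, 5, 19/2)
obs 7: x=2 → posterior Dirichlet(14/5, 5, 21/2)
obs 8: x=1 → posterior Dirichlet(14/5, 6, 21/2)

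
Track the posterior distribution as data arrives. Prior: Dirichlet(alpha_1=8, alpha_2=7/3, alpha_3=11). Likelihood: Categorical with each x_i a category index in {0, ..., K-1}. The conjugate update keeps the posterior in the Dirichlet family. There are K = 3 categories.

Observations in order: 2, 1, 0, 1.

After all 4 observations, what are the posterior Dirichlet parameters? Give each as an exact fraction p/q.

obs 1: x=2 → posterior Dirichlet(8, 7/3, 12)
obs 2: x=1 → posterior Dirichlet(8, 10/3, 12)
obs 3: x=0 → posterior Dirichlet(9, 10/3, 12)
obs 4: x=1 → posterior Dirichlet(9, 13/3, 12)

alpha_1=9, alpha_2=13/3, alpha_3=12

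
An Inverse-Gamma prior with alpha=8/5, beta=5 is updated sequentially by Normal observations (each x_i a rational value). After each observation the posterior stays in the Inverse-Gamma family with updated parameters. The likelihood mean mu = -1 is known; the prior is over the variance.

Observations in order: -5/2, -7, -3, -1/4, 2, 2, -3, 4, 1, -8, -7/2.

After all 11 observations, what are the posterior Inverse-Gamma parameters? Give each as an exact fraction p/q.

alpha=71/10, beta=2545/32

obs 1: x=-5/2 → posterior Inverse-Gamma(21/10, 49/8)
obs 2: x=-7 → posterior Inverse-Gamma(13/5, 193/8)
obs 3: x=-3 → posterior Inverse-Gamma(31/10, 209/8)
obs 4: x=-1/4 → posterior Inverse-Gamma(18/5, 845/32)
obs 5: x=2 → posterior Inverse-Gamma(41/10, 989/32)
obs 6: x=2 → posterior Inverse-Gamma(23/5, 1133/32)
obs 7: x=-3 → posterior Inverse-Gamma(51/10, 1197/32)
obs 8: x=4 → posterior Inverse-Gamma(28/5, 1597/32)
obs 9: x=1 → posterior Inverse-Gamma(61/10, 1661/32)
obs 10: x=-8 → posterior Inverse-Gamma(33/5, 2445/32)
obs 11: x=-7/2 → posterior Inverse-Gamma(71/10, 2545/32)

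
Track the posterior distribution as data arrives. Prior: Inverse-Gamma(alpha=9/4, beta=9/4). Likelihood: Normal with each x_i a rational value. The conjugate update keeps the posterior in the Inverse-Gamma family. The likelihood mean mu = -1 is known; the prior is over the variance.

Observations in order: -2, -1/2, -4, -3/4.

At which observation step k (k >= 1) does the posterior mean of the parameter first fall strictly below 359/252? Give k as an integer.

k = 2

obs 1: x=-2 → posterior Inverse-Gamma(11/4, 11/4)
obs 2: x=-1/2 → posterior Inverse-Gamma(13/4, 23/8)
obs 3: x=-4 → posterior Inverse-Gamma(15/4, 59/8)
obs 4: x=-3/4 → posterior Inverse-Gamma(17/4, 237/32)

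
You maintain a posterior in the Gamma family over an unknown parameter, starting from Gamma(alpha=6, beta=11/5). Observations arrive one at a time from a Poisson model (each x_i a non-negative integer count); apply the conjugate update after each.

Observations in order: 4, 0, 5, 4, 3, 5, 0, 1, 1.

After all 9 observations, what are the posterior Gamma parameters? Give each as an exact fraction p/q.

alpha=29, beta=56/5

obs 1: x=4 → posterior Gamma(10, 16/5)
obs 2: x=0 → posterior Gamma(10, 21/5)
obs 3: x=5 → posterior Gamma(15, 26/5)
obs 4: x=4 → posterior Gamma(19, 31/5)
obs 5: x=3 → posterior Gamma(22, 36/5)
obs 6: x=5 → posterior Gamma(27, 41/5)
obs 7: x=0 → posterior Gamma(27, 46/5)
obs 8: x=1 → posterior Gamma(28, 51/5)
obs 9: x=1 → posterior Gamma(29, 56/5)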